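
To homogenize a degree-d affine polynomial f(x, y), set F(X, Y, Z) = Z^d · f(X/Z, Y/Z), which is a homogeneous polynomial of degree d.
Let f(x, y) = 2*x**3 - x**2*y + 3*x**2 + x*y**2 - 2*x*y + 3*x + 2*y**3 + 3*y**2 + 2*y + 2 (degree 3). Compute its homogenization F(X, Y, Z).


F(X, Y, Z) = 2*X**3 - X**2*Y + 3*X**2*Z + X*Y**2 - 2*X*Y*Z + 3*X*Z**2 + 2*Y**3 + 3*Y**2*Z + 2*Y*Z**2 + 2*Z**3

deg(f) = 3.
Substitute x = X/Z, y = Y/Z into f, then multiply by Z^3.
  monomial 2·x^3·y^0 ↦ 2·X^3·Y^0·Z^0.
  monomial -1·x^2·y^1 ↦ -1·X^2·Y^1·Z^0.
  monomial 3·x^2·y^0 ↦ 3·X^2·Y^0·Z^1.
  monomial 1·x^1·y^2 ↦ 1·X^1·Y^2·Z^0.
  monomial -2·x^1·y^1 ↦ -2·X^1·Y^1·Z^1.
  monomial 3·x^1·y^0 ↦ 3·X^1·Y^0·Z^2.
  monomial 2·x^0·y^3 ↦ 2·X^0·Y^3·Z^0.
  monomial 3·x^0·y^2 ↦ 3·X^0·Y^2·Z^1.
  monomial 2·x^0·y^1 ↦ 2·X^0·Y^1·Z^2.
  monomial 2·x^0·y^0 ↦ 2·X^0·Y^0·Z^3.
Collecting: F(X, Y, Z) = 2*X**3 - X**2*Y + 3*X**2*Z + X*Y**2 - 2*X*Y*Z + 3*X*Z**2 + 2*Y**3 + 3*Y**2*Z + 2*Y*Z**2 + 2*Z**3.


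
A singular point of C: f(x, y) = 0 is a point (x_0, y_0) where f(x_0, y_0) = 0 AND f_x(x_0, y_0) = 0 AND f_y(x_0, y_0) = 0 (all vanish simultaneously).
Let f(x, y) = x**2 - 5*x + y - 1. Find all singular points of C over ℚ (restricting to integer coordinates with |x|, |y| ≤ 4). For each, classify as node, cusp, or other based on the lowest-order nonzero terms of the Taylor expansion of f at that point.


No singular points in the scanned grid; C is smooth there.

Compute partial derivatives:
  f_x = 2*x - 5.
  f_y = 1.
f_y = 1 is a nonzero constant, so f_y never vanishes: no point (x, y) can satisfy f = f_x = f_y = 0. In particular no (x, y) ∈ {−4, ..., 4}² is singular; the curve is smooth.


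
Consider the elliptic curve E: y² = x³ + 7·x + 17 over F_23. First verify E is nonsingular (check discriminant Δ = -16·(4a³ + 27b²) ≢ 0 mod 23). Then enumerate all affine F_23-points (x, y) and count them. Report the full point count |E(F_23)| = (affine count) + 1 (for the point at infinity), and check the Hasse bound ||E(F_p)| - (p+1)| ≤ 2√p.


Affine points = {(1, 5), (1, 18), (2, 4), (2, 19), (5, 4), (5, 19), (7, 8), (7, 15), (9, 2), (9, 21), (10, 11), (10, 12), (12, 9), (12, 14), (15, 1), (15, 22), (16, 4), (16, 19), (17, 9), (17, 14), (18, 8), (18, 15), (21, 8), (21, 15), (22, 3), (22, 20)}; affine count = 26; |E(F_23)| = 27.

Discriminant check: Δ ∝ 4a³ + 27b² = 4·7³ + 27·17² = 4·343 + 27·289 ≡ 21 (mod 23). Nonzero ⇒ E is nonsingular.
For each x ∈ F_23, compute rhs = x³ + 7·x + 17 mod 23, then count y ∈ F_23 with y² ≡ rhs.
  x = 0: rhs = 17, matching y values: none (0 points).
  x = 1: rhs = 2, matching y values: 5, 18 (2 points).
  x = 2: rhs = 16, matching y values: 4, 19 (2 points).
  x = 3: rhs = 19, matching y values: none (0 points).
  x = 4: rhs = 17, matching y values: none (0 points).
  x = 5: rhs = 16, matching y values: 4, 19 (2 points).
  x = 6: rhs = 22, matching y values: none (0 points).
  x = 7: rhs = 18, matching y values: 8, 15 (2 points).
  x = 8: rhs = 10, matching y values: none (0 points).
  x = 9: rhs = 4, matching y values: 2, 21 (2 points).
  x = 10: rhs = 6, matching y values: 11, 12 (2 points).
  x = 11: rhs = 22, matching y values: none (0 points).
  x = 12: rhs = 12, matching y values: 9, 14 (2 points).
  x = 13: rhs = 5, matching y values: none (0 points).
  x = 14: rhs = 7, matching y values: none (0 points).
  x = 15: rhs = 1, matching y values: 1, 22 (2 points).
  x = 16: rhs = 16, matching y values: 4, 19 (2 points).
  x = 17: rhs = 12, matching y values: 9, 14 (2 points).
  x = 18: rhs = 18, matching y values: 8, 15 (2 points).
  x = 19: rhs = 17, matching y values: none (0 points).
  x = 20: rhs = 15, matching y values: none (0 points).
  x = 21: rhs = 18, matching y values: 8, 15 (2 points).
  x = 22: rhs = 9, matching y values: 3, 20 (2 points).
Total affine count: 26.
Full point count |E(F_23)| = 26 + 1 = 27.
Hasse bound: |27 − (23+1)| = |3| = 3 ≤ 2√23 ≈ 9.5917 ✓.


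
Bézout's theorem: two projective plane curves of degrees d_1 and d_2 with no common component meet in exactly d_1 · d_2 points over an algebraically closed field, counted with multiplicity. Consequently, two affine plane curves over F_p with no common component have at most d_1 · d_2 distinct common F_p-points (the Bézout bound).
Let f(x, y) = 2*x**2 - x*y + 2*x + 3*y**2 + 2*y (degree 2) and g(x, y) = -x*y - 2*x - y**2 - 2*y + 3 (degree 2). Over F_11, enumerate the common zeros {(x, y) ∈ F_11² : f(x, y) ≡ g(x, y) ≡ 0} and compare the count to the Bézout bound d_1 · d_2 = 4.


Common zeros: ∅; count = 0; Bézout bound = 4.

deg(f) = 2, deg(g) = 2, so Bézout bound = 4.
Scan x ∈ F_11. For each x, list the y ∈ F_11 with f(x, y) ≡ 0 and those with g(x, y) ≡ 0 (mod 11); the common zeros in that column are the intersection.
  x = 0: f ≡ 0 at y ∈ {0, 3}; g ≡ 0 at y ∈ {1, 8}; common: ∅.
  x = 1: f ≡ 0 at y ∈ ∅; g ≡ 0 at y ∈ ∅; common: ∅.
  x = 2: f ≡ 0 at y ∈ ∅; g ≡ 0 at y ∈ {3, 4}; common: ∅.
  x = 3: f ≡ 0 at y ∈ ∅; g ≡ 0 at y ∈ ∅; common: ∅.
  x = 4: f ≡ 0 at y ∈ ∅; g ≡ 0 at y ∈ {6, 10}; common: ∅.
  x = 5: f ≡ 0 at y ∈ {2, 10}; g ≡ 0 at y ∈ ∅; common: ∅.
  x = 6: f ≡ 0 at y ∈ {2, 3}; g ≡ 0 at y ∈ ∅; common: ∅.
  x = 7: f ≡ 0 at y ∈ {1, 8}; g ≡ 0 at y ∈ {0, 2}; common: ∅.
  x = 8: f ≡ 0 at y ∈ ∅; g ≡ 0 at y ∈ {5, 7}; common: ∅.
  x = 9: f ≡ 0 at y ∈ {1, 5}; g ≡ 0 at y ∈ ∅; common: ∅.
  x = 10: f ≡ 0 at y ∈ {0, 10}; g ≡ 0 at y ∈ ∅; common: ∅.
Collecting: common zeros = ∅, so the count is 0.
Comparison with the Bézout bound: 0 ≤ 4 = deg(f)·deg(g), as expected for curves with no common component (the affine F_11-count falls short of the bound because intersections may lie at infinity, over extension fields, or carry multiplicity).


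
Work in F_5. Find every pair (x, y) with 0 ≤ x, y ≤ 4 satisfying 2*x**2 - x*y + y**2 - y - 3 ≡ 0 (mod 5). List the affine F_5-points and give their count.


Affine F_5-points: {(2, 0), (2, 3), (3, 0), (3, 4), (4, 1), (4, 4)}; count = 6.

For each of the 25 pairs (x, y) ∈ F_5², evaluate f(x, y) mod 5. Record the zeros.
  x = 0: [0↦2, 1↦2, 2↦4, 3↦3, 4↦4]  zeros at y ∈ ∅
  x = 1: [0↦4, 1↦3, 2↦4, 3↦2, 4↦2]  zeros at y ∈ ∅
  x = 2: [0↦0, 1↦3, 2↦3, 3↦0, 4↦4]  zeros at y ∈ {0, 3}
  x = 3: [0↦0, 1↦2, 2↦1, 3↦2, 4↦0]  zeros at y ∈ {0, 4}
  x = 4: [0↦4, 1↦0, 2↦3, 3↦3, 4↦0]  zeros at y ∈ {1, 4}
Collecting zeros: affine points = {(2, 0), (2, 3), (3, 0), (3, 4), (4, 1), (4, 4)}.
Total count |C(F_5)_aff| = 6.


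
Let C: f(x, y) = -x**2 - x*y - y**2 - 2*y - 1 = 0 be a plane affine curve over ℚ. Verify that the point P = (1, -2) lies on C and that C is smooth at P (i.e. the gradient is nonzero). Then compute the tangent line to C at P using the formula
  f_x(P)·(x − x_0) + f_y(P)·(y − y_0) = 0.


Tangent line at P: y + 2 = 0.

Step 1: f(1, -2) = 0, so P lies on C.
Step 2: partial derivatives
  f_x(x, y) = -2*x - y, f_y(x, y) = -x - 2*y - 2.
  f_x(P) = 0, f_y(P) = 1 (gradient nonzero, so P is smooth).
Step 3: tangent line at P: 0·(x − 1) + 1·(y − -2) = 0.
Expanding: y + 2 = 0.


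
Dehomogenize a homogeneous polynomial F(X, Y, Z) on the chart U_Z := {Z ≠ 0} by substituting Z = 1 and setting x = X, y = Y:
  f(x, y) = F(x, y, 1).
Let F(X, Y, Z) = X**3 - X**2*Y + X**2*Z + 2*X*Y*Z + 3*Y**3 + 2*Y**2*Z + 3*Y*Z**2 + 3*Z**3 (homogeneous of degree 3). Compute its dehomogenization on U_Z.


f(x, y) = x**3 - x**2*y + x**2 + 2*x*y + 3*y**3 + 2*y**2 + 3*y + 3

On U_Z we set Z = 1. Each monomial c·X^i·Y^j·Z^k in F becomes c·x^i·y^j·1^k = c·x^i·y^j.
Substituting Z = 1: F(X, Y, 1) = x**3 - x**2*y + x**2 + 2*x*y + 3*y**3 + 2*y**2 + 3*y + 3.
Note: deg(f) ≤ deg(F) = 3; strict inequality happens when F is divisible by Z (lost terms).


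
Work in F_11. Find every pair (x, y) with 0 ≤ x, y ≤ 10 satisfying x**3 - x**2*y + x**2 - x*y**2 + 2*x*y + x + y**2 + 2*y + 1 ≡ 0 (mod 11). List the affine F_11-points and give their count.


Affine F_11-points: {(0, 10), (1, 6), (2, 5), (2, 8), (4, 10), (5, 6), (5, 10), (8, 8), (8, 9), (10, 0), (10, 6)}; count = 11.

For each of the 121 pairs (x, y) ∈ F_11², evaluate f(x, y) mod 11. Record the zeros.
  x = 0: [0↦1, 1↦4, 2↦9, 3↦5, 4↦3, 5↦3, 6↦5, 7↦9, 8↦4, 9↦1, 10↦0]  zeros at y ∈ {10}
  x = 1: [0↦4, 1↦7, 2↦10, 3↦2, 4↦5, 5↦8, 6↦0, 7↦3, 8↦6, 9↦9, 10↦1]  zeros at y ∈ {6}
  x = 2: [0↦4, 1↦5, 2↦4, 3↦1, 4↦7, 5↦0, 6↦2, 7↦2, 8↦0, 9↦7, 10↦1]  zeros at y ∈ {5, 8}
  x = 3: [0↦7, 1↦4, 2↦8, 3↦8, 4↦4, 5↦7, 6↦6, 7↦1, 8↦3, 9↦1, 10↦6]  zeros at y ∈ ∅
  x = 4: [0↦8, 1↦10, 2↦6, 3↦7, 4↦2, 5↦2, 6↦7, 7↦6, 8↦10, 9↦8, 10↦0]  zeros at y ∈ {10}
  x = 5: [0↦2, 1↦7, 2↦4, 3↦4, 4↦7, 5↦2, 6↦0, 7↦1, 8↦5, 9↦1, 10↦0]  zeros at y ∈ {6, 10}
  x = 6: [0↦6, 1↦1, 2↦8, 3↦5, 4↦3, 5↦2, 6↦2, 7↦3, 8↦5, 9↦8, 10↦1]  zeros at y ∈ ∅
  x = 7: [0↦4, 1↦9, 2↦2, 3↦5, 4↦7, 5↦8, 6↦8, 7↦7, 8↦5, 9↦2, 10↦9]  zeros at y ∈ ∅
  x = 8: [0↦2, 1↦4, 2↦3, 3↦10, 4↦3, 5↦4, 6↦2, 7↦8, 8↦0, 9↦0, 10↦8]  zeros at y ∈ {8, 9}
  x = 9: [0↦6, 1↦3, 2↦6, 3↦4, 4↦8, 5↦7, 6↦1, 7↦1, 8↦7, 9↦8, 10↦4]  zeros at y ∈ ∅
  x = 10: [0↦0, 1↦1, 2↦6, 3↦4, 4↦6, 5↦1, 6↦0, 7↦3, 8↦10, 9↦10, 10↦3]  zeros at y ∈ {0, 6}
Collecting zeros: affine points = {(0, 10), (1, 6), (2, 5), (2, 8), (4, 10), (5, 6), (5, 10), (8, 8), (8, 9), (10, 0), (10, 6)}.
Total count |C(F_11)_aff| = 11.


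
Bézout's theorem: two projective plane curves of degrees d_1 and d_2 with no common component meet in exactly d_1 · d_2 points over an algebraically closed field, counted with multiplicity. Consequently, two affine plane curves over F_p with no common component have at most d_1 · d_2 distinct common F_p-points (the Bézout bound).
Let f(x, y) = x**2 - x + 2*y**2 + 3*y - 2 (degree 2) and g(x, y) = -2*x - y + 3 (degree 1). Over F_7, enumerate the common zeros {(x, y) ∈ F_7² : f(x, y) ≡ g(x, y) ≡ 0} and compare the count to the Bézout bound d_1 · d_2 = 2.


Common zeros: ∅; count = 0; Bézout bound = 2.

deg(f) = 2, deg(g) = 1, so Bézout bound = 2.
Scan x ∈ F_7. For each x, list the y ∈ F_7 with f(x, y) ≡ 0 and those with g(x, y) ≡ 0 (mod 7); the common zeros in that column are the intersection.
  x = 0: f ≡ 0 at y ∈ {4, 5}; g ≡ 0 at y ∈ {3}; common: ∅.
  x = 1: f ≡ 0 at y ∈ {4, 5}; g ≡ 0 at y ∈ {1}; common: ∅.
  x = 2: f ≡ 0 at y ∈ {0, 2}; g ≡ 0 at y ∈ {6}; common: ∅.
  x = 3: f ≡ 0 at y ∈ ∅; g ≡ 0 at y ∈ {4}; common: ∅.
  x = 4: f ≡ 0 at y ∈ ∅; g ≡ 0 at y ∈ {2}; common: ∅.
  x = 5: f ≡ 0 at y ∈ ∅; g ≡ 0 at y ∈ {0}; common: ∅.
  x = 6: f ≡ 0 at y ∈ {0, 2}; g ≡ 0 at y ∈ {5}; common: ∅.
Collecting: common zeros = ∅, so the count is 0.
Comparison with the Bézout bound: 0 ≤ 2 = deg(f)·deg(g), as expected for curves with no common component (the affine F_7-count falls short of the bound because intersections may lie at infinity, over extension fields, or carry multiplicity).


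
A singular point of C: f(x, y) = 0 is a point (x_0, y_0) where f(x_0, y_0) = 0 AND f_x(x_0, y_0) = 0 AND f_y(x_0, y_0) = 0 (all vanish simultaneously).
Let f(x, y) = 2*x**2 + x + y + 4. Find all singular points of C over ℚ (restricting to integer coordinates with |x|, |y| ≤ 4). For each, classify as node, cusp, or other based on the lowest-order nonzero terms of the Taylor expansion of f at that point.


No singular points in the scanned grid; C is smooth there.

Compute partial derivatives:
  f_x = 4*x + 1.
  f_y = 1.
f_y = 1 is a nonzero constant, so f_y never vanishes: no point (x, y) can satisfy f = f_x = f_y = 0. In particular no (x, y) ∈ {−4, ..., 4}² is singular; the curve is smooth.


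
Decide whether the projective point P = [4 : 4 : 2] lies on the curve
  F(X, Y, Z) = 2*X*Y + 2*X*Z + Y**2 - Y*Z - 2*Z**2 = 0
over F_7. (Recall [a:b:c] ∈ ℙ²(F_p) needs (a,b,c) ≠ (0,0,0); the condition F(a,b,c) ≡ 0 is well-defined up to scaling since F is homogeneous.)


F(4,4,2) ≡ 6 (mod 7); P is NOT on the curve.

Evaluate F(4, 4, 2) term-by-term (mod 7).
  2*X*Y ↦ 2·4·4·1 = 32
  2*X*Z ↦ 2·4·1·2 = 16
  Y**2 ↦ 1·1·16·1 = 16
  -Y*Z ↦ -1·1·4·2 = -8
  -2*Z**2 ↦ -2·1·1·4 = -8
Sum: F(4, 4, 2) = (32) + (16) + (16) + (-8) + (-8) = 48.
Reducing mod 7: 48 ≡ 6 (mod 7).
Since F(a, b, c) ≡ 6 ≠ 0 (mod 7), P does NOT lie on the curve.


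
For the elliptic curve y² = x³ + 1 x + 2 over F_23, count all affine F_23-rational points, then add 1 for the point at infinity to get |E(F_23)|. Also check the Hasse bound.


Affine points = {(0, 5), (0, 18), (1, 2), (1, 21), (2, 9), (2, 14), (3, 3), (3, 20), (4, 1), (4, 22), (8, 4), (8, 19), (9, 2), (9, 21), (10, 0), (13, 2), (13, 21), (14, 0), (19, 7), (19, 16), (20, 8), (20, 15), (22, 0)}; affine count = 23; |E(F_23)| = 24.

Discriminant check: Δ ∝ 4a³ + 27b² = 4·1³ + 27·2² = 4·1 + 27·4 ≡ 20 (mod 23). Nonzero ⇒ E is nonsingular.
For each x ∈ F_23, compute rhs = x³ + 1·x + 2 mod 23, then count y ∈ F_23 with y² ≡ rhs.
  x = 0: rhs = 2, matching y values: 5, 18 (2 points).
  x = 1: rhs = 4, matching y values: 2, 21 (2 points).
  x = 2: rhs = 12, matching y values: 9, 14 (2 points).
  x = 3: rhs = 9, matching y values: 3, 20 (2 points).
  x = 4: rhs = 1, matching y values: 1, 22 (2 points).
  x = 5: rhs = 17, matching y values: none (0 points).
  x = 6: rhs = 17, matching y values: none (0 points).
  x = 7: rhs = 7, matching y values: none (0 points).
  x = 8: rhs = 16, matching y values: 4, 19 (2 points).
  x = 9: rhs = 4, matching y values: 2, 21 (2 points).
  x = 10: rhs = 0, matching y values: 0 (1 points).
  x = 11: rhs = 10, matching y values: none (0 points).
  x = 12: rhs = 17, matching y values: none (0 points).
  x = 13: rhs = 4, matching y values: 2, 21 (2 points).
  x = 14: rhs = 0, matching y values: 0 (1 points).
  x = 15: rhs = 11, matching y values: none (0 points).
  x = 16: rhs = 20, matching y values: none (0 points).
  x = 17: rhs = 10, matching y values: none (0 points).
  x = 18: rhs = 10, matching y values: none (0 points).
  x = 19: rhs = 3, matching y values: 7, 16 (2 points).
  x = 20: rhs = 18, matching y values: 8, 15 (2 points).
  x = 21: rhs = 15, matching y values: none (0 points).
  x = 22: rhs = 0, matching y values: 0 (1 points).
Total affine count: 23.
Full point count |E(F_23)| = 23 + 1 = 24.
Hasse bound: |24 − (23+1)| = |0| = 0 ≤ 2√23 ≈ 9.5917 ✓.


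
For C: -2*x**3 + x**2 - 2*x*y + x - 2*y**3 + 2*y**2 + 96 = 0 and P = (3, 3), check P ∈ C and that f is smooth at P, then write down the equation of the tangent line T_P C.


Tangent line at P: -53*x - 48*y + 303 = 0.

Step 1: f(3, 3) = 0, so P lies on C.
Step 2: partial derivatives
  f_x(x, y) = -6*x**2 + 2*x - 2*y + 1, f_y(x, y) = -2*x - 6*y**2 + 4*y.
  f_x(P) = -53, f_y(P) = -48 (gradient nonzero, so P is smooth).
Step 3: tangent line at P: -53·(x − 3) + -48·(y − 3) = 0.
Expanding: -53*x - 48*y + 303 = 0.


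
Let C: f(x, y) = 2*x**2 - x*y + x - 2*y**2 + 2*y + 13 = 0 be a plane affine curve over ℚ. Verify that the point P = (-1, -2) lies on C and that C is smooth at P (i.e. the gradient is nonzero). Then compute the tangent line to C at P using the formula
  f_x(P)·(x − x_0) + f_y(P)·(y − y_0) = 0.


Tangent line at P: -x + 11*y + 21 = 0.

Step 1: f(-1, -2) = 0, so P lies on C.
Step 2: partial derivatives
  f_x(x, y) = 4*x - y + 1, f_y(x, y) = -x - 4*y + 2.
  f_x(P) = -1, f_y(P) = 11 (gradient nonzero, so P is smooth).
Step 3: tangent line at P: -1·(x − -1) + 11·(y − -2) = 0.
Expanding: -x + 11*y + 21 = 0.


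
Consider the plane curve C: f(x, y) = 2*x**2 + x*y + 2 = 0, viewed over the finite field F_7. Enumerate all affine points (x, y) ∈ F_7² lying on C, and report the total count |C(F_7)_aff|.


Affine F_7-points: {(1, 3), (2, 2), (3, 5), (4, 2), (5, 5), (6, 4)}; count = 6.

For each of the 49 pairs (x, y) ∈ F_7², evaluate f(x, y) mod 7. Record the zeros.
  x = 0: [0↦2, 1↦2, 2↦2, 3↦2, 4↦2, 5↦2, 6↦2]  zeros at y ∈ ∅
  x = 1: [0↦4, 1↦5, 2↦6, 3↦0, 4↦1, 5↦2, 6↦3]  zeros at y ∈ {3}
  x = 2: [0↦3, 1↦5, 2↦0, 3↦2, 4↦4, 5↦6, 6↦1]  zeros at y ∈ {2}
  x = 3: [0↦6, 1↦2, 2↦5, 3↦1, 4↦4, 5↦0, 6↦3]  zeros at y ∈ {5}
  x = 4: [0↦6, 1↦3, 2↦0, 3↦4, 4↦1, 5↦5, 6↦2]  zeros at y ∈ {2}
  x = 5: [0↦3, 1↦1, 2↦6, 3↦4, 4↦2, 5↦0, 6↦5]  zeros at y ∈ {5}
  x = 6: [0↦4, 1↦3, 2↦2, 3↦1, 4↦0, 5↦6, 6↦5]  zeros at y ∈ {4}
Collecting zeros: affine points = {(1, 3), (2, 2), (3, 5), (4, 2), (5, 5), (6, 4)}.
Total count |C(F_7)_aff| = 6.


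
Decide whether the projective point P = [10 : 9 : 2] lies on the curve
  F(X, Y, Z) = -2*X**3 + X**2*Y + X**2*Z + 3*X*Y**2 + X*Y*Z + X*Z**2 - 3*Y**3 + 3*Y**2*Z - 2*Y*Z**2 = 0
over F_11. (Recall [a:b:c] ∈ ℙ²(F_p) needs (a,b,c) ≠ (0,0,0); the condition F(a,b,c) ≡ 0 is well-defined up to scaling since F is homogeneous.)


F(10,9,2) ≡ 10 (mod 11); P is NOT on the curve.

Evaluate F(10, 9, 2) term-by-term (mod 11).
  -2*X**3 ↦ -2·1000·1·1 = -2000
  X**2*Y ↦ 1·100·9·1 = 900
  X**2*Z ↦ 1·100·1·2 = 200
  3*X*Y**2 ↦ 3·10·81·1 = 2430
  X*Y*Z ↦ 1·10·9·2 = 180
  X*Z**2 ↦ 1·10·1·4 = 40
  -3*Y**3 ↦ -3·1·729·1 = -2187
  3*Y**2*Z ↦ 3·1·81·2 = 486
  -2*Y*Z**2 ↦ -2·1·9·4 = -72
Sum: F(10, 9, 2) = (-2000) + (900) + (200) + (2430) + (180) + (40) + (-2187) + (486) + (-72) = -23.
Reducing mod 11: -23 ≡ 10 (mod 11).
Since F(a, b, c) ≡ 10 ≠ 0 (mod 11), P does NOT lie on the curve.


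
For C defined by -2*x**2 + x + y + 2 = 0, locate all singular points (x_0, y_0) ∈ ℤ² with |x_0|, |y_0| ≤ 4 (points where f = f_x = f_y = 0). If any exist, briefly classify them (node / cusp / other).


No singular points in the scanned grid; C is smooth there.

Compute partial derivatives:
  f_x = 1 - 4*x.
  f_y = 1.
f_y = 1 is a nonzero constant, so f_y never vanishes: no point (x, y) can satisfy f = f_x = f_y = 0. In particular no (x, y) ∈ {−4, ..., 4}² is singular; the curve is smooth.


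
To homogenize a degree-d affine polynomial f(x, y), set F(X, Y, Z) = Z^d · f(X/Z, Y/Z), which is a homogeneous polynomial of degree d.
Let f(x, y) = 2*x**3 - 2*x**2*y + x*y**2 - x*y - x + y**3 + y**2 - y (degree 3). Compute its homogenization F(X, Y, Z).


F(X, Y, Z) = 2*X**3 - 2*X**2*Y + X*Y**2 - X*Y*Z - X*Z**2 + Y**3 + Y**2*Z - Y*Z**2

deg(f) = 3.
Substitute x = X/Z, y = Y/Z into f, then multiply by Z^3.
  monomial 2·x^3·y^0 ↦ 2·X^3·Y^0·Z^0.
  monomial -2·x^2·y^1 ↦ -2·X^2·Y^1·Z^0.
  monomial 1·x^1·y^2 ↦ 1·X^1·Y^2·Z^0.
  monomial -1·x^1·y^1 ↦ -1·X^1·Y^1·Z^1.
  monomial -1·x^1·y^0 ↦ -1·X^1·Y^0·Z^2.
  monomial 1·x^0·y^3 ↦ 1·X^0·Y^3·Z^0.
  monomial 1·x^0·y^2 ↦ 1·X^0·Y^2·Z^1.
  monomial -1·x^0·y^1 ↦ -1·X^0·Y^1·Z^2.
Collecting: F(X, Y, Z) = 2*X**3 - 2*X**2*Y + X*Y**2 - X*Y*Z - X*Z**2 + Y**3 + Y**2*Z - Y*Z**2.


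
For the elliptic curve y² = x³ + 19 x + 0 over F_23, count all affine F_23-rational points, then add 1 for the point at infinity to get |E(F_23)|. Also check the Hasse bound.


Affine points = {(0, 0), (2, 0), (4, 5), (4, 18), (5, 6), (5, 17), (6, 10), (6, 13), (7, 4), (7, 19), (9, 7), (9, 16), (12, 1), (12, 22), (13, 11), (13, 12), (15, 7), (15, 16), (20, 10), (20, 13), (21, 0), (22, 7), (22, 16)}; affine count = 23; |E(F_23)| = 24.

Discriminant check: Δ ∝ 4a³ + 27b² = 4·19³ + 27·0² = 4·6859 + 27·0 ≡ 20 (mod 23). Nonzero ⇒ E is nonsingular.
For each x ∈ F_23, compute rhs = x³ + 19·x + 0 mod 23, then count y ∈ F_23 with y² ≡ rhs.
  x = 0: rhs = 0, matching y values: 0 (1 points).
  x = 1: rhs = 20, matching y values: none (0 points).
  x = 2: rhs = 0, matching y values: 0 (1 points).
  x = 3: rhs = 15, matching y values: none (0 points).
  x = 4: rhs = 2, matching y values: 5, 18 (2 points).
  x = 5: rhs = 13, matching y values: 6, 17 (2 points).
  x = 6: rhs = 8, matching y values: 10, 13 (2 points).
  x = 7: rhs = 16, matching y values: 4, 19 (2 points).
  x = 8: rhs = 20, matching y values: none (0 points).
  x = 9: rhs = 3, matching y values: 7, 16 (2 points).
  x = 10: rhs = 17, matching y values: none (0 points).
  x = 11: rhs = 22, matching y values: none (0 points).
  x = 12: rhs = 1, matching y values: 1, 22 (2 points).
  x = 13: rhs = 6, matching y values: 11, 12 (2 points).
  x = 14: rhs = 20, matching y values: none (0 points).
  x = 15: rhs = 3, matching y values: 7, 16 (2 points).
  x = 16: rhs = 7, matching y values: none (0 points).
  x = 17: rhs = 15, matching y values: none (0 points).
  x = 18: rhs = 10, matching y values: none (0 points).
  x = 19: rhs = 21, matching y values: none (0 points).
  x = 20: rhs = 8, matching y values: 10, 13 (2 points).
  x = 21: rhs = 0, matching y values: 0 (1 points).
  x = 22: rhs = 3, matching y values: 7, 16 (2 points).
Total affine count: 23.
Full point count |E(F_23)| = 23 + 1 = 24.
Hasse bound: |24 − (23+1)| = |0| = 0 ≤ 2√23 ≈ 9.5917 ✓.


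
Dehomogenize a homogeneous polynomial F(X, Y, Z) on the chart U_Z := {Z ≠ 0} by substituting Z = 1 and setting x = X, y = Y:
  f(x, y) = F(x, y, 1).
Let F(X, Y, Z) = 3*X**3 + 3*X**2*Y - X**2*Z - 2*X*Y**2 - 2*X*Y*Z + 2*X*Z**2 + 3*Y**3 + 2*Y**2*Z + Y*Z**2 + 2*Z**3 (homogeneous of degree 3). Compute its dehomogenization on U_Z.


f(x, y) = 3*x**3 + 3*x**2*y - x**2 - 2*x*y**2 - 2*x*y + 2*x + 3*y**3 + 2*y**2 + y + 2

On U_Z we set Z = 1. Each monomial c·X^i·Y^j·Z^k in F becomes c·x^i·y^j·1^k = c·x^i·y^j.
Substituting Z = 1: F(X, Y, 1) = 3*x**3 + 3*x**2*y - x**2 - 2*x*y**2 - 2*x*y + 2*x + 3*y**3 + 2*y**2 + y + 2.
Note: deg(f) ≤ deg(F) = 3; strict inequality happens when F is divisible by Z (lost terms).


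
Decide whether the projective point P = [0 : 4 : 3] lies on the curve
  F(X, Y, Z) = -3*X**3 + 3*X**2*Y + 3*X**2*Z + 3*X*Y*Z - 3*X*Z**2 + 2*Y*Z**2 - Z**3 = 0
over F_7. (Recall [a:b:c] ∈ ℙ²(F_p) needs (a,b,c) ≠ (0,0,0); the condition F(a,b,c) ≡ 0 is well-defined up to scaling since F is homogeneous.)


F(0,4,3) ≡ 3 (mod 7); P is NOT on the curve.

Evaluate F(0, 4, 3) term-by-term (mod 7).
  -3*X**3 ↦ -3·0·1·1 = 0
  3*X**2*Y ↦ 3·0·4·1 = 0
  3*X**2*Z ↦ 3·0·1·3 = 0
  3*X*Y*Z ↦ 3·0·4·3 = 0
  -3*X*Z**2 ↦ -3·0·1·9 = 0
  2*Y*Z**2 ↦ 2·1·4·9 = 72
  -Z**3 ↦ -1·1·1·27 = -27
Sum: F(0, 4, 3) = (0) + (0) + (0) + (0) + (0) + (72) + (-27) = 45.
Reducing mod 7: 45 ≡ 3 (mod 7).
Since F(a, b, c) ≡ 3 ≠ 0 (mod 7), P does NOT lie on the curve.


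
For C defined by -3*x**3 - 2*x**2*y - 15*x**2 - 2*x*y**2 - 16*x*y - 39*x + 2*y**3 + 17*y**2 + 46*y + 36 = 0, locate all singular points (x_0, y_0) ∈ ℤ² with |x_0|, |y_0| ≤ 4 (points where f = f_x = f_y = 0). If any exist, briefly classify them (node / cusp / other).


Singular points: {(-1, -3)}; classification: cusp.

Compute partial derivatives:
  f_x = -9*x**2 - 4*x*y - 30*x - 2*y**2 - 16*y - 39.
  f_y = -2*x**2 - 4*x*y - 16*x + 6*y**2 + 34*y + 46.
Scan x_0 ∈ {−4, ..., 4}. For each x_0, f_y(x_0, y) is a polynomial in y; find its integer roots y ∈ {−4, ..., 4}, then test f_x and f at those candidates.
  x = -4: f_y(-4, y) = 6*y**2 + 50*y + 78; no integer root y with |y| ≤ 4.
  x = -3: f_y(-3, y) = 6*y**2 + 46*y + 76; no integer root y with |y| ≤ 4.
  x = -2: f_y(-2, y) = 6*y**2 + 42*y + 70; no integer root y with |y| ≤ 4.
  x = -1: f_y(-1, y) = 6*y**2 + 38*y + 60; vanishes at y ∈ {-3}. (-1, -3): f_x = 0, f = 0 — SINGULAR.
  x = 0: f_y(0, y) = 6*y**2 + 34*y + 46; no integer root y with |y| ≤ 4.
  x = 1: f_y(1, y) = 6*y**2 + 30*y + 28; no integer root y with |y| ≤ 4.
  x = 2: f_y(2, y) = 6*y**2 + 26*y + 6; no integer root y with |y| ≤ 4.
  x = 3: f_y(3, y) = 6*y**2 + 22*y - 20; no integer root y with |y| ≤ 4.
  x = 4: f_y(4, y) = 6*y**2 + 18*y - 50; no integer root y with |y| ≤ 4.
Only singular point on the grid: (-1, -3).
Classify: substitute x = -1 + u, y = -3 + v and expand: f = -3*u**3 - 2*u**2*v - 2*u*v**2 + 2*v**3 + v**2.
No constant or linear terms (consistent with a singular point). Quadratic part: v**2. Cubic part: -3*u**3 - 2*u**2*v - 2*u*v**2 + 2*v**3.
The quadratic part v**2 is a perfect square, so there is a single (double) tangent line v = 0, i.e. y = -3. Restricting the cubic part to that line (v = 0) leaves -3*u**3 ≠ 0, so f is not divisible by v and the branch is v² ≈ 3*u**3 to lowest order — this is a cusp.
Classification: cusp.


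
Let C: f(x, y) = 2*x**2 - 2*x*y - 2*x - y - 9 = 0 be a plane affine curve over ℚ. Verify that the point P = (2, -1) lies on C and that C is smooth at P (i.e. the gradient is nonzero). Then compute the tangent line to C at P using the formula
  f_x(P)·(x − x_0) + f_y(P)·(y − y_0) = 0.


Tangent line at P: 8*x - 5*y - 21 = 0.

Step 1: f(2, -1) = 0, so P lies on C.
Step 2: partial derivatives
  f_x(x, y) = 4*x - 2*y - 2, f_y(x, y) = -2*x - 1.
  f_x(P) = 8, f_y(P) = -5 (gradient nonzero, so P is smooth).
Step 3: tangent line at P: 8·(x − 2) + -5·(y − -1) = 0.
Expanding: 8*x - 5*y - 21 = 0.


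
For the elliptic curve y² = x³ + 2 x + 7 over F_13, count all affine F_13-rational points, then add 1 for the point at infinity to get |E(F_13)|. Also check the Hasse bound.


Affine points = {(1, 6), (1, 7), (3, 1), (3, 12), (4, 1), (4, 12), (5, 5), (5, 8), (6, 1), (6, 12), (7, 0), (9, 0), (10, 0), (12, 2), (12, 11)}; affine count = 15; |E(F_13)| = 16.

Discriminant check: Δ ∝ 4a³ + 27b² = 4·2³ + 27·7² = 4·8 + 27·49 ≡ 3 (mod 13). Nonzero ⇒ E is nonsingular.
For each x ∈ F_13, compute rhs = x³ + 2·x + 7 mod 13, then count y ∈ F_13 with y² ≡ rhs.
  x = 0: rhs = 7, matching y values: none (0 points).
  x = 1: rhs = 10, matching y values: 6, 7 (2 points).
  x = 2: rhs = 6, matching y values: none (0 points).
  x = 3: rhs = 1, matching y values: 1, 12 (2 points).
  x = 4: rhs = 1, matching y values: 1, 12 (2 points).
  x = 5: rhs = 12, matching y values: 5, 8 (2 points).
  x = 6: rhs = 1, matching y values: 1, 12 (2 points).
  x = 7: rhs = 0, matching y values: 0 (1 points).
  x = 8: rhs = 2, matching y values: none (0 points).
  x = 9: rhs = 0, matching y values: 0 (1 points).
  x = 10: rhs = 0, matching y values: 0 (1 points).
  x = 11: rhs = 8, matching y values: none (0 points).
  x = 12: rhs = 4, matching y values: 2, 11 (2 points).
Total affine count: 15.
Full point count |E(F_13)| = 15 + 1 = 16.
Hasse bound: |16 − (13+1)| = |2| = 2 ≤ 2√13 ≈ 7.2111 ✓.


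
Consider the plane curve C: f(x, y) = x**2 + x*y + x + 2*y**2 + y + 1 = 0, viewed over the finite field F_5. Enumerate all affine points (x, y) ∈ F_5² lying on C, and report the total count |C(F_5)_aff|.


Affine F_5-points: {(1, 2)}; count = 1.

For each of the 25 pairs (x, y) ∈ F_5², evaluate f(x, y) mod 5. Record the zeros.
  x = 0: [0↦1, 1↦4, 2↦1, 3↦2, 4↦2]  zeros at y ∈ ∅
  x = 1: [0↦3, 1↦2, 2↦0, 3↦2, 4↦3]  zeros at y ∈ {2}
  x = 2: [0↦2, 1↦2, 2↦1, 3↦4, 4↦1]  zeros at y ∈ ∅
  x = 3: [0↦3, 1↦4, 2↦4, 3↦3, 4↦1]  zeros at y ∈ ∅
  x = 4: [0↦1, 1↦3, 2↦4, 3↦4, 4↦3]  zeros at y ∈ ∅
Collecting zeros: affine points = {(1, 2)}.
Total count |C(F_5)_aff| = 1.


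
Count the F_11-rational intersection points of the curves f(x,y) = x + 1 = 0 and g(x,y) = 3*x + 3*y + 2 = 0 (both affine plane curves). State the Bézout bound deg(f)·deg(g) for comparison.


Common zeros: {(10, 4)}; count = 1; Bézout bound = 1.

deg(f) = 1, deg(g) = 1, so Bézout bound = 1.
Scan x ∈ F_11. For each x, list the y ∈ F_11 with f(x, y) ≡ 0 and those with g(x, y) ≡ 0 (mod 11); the common zeros in that column are the intersection.
  x = 0: f ≡ 0 at y ∈ ∅; g ≡ 0 at y ∈ {3}; common: ∅.
  x = 1: f ≡ 0 at y ∈ ∅; g ≡ 0 at y ∈ {2}; common: ∅.
  x = 2: f ≡ 0 at y ∈ ∅; g ≡ 0 at y ∈ {1}; common: ∅.
  x = 3: f ≡ 0 at y ∈ ∅; g ≡ 0 at y ∈ {0}; common: ∅.
  x = 4: f ≡ 0 at y ∈ ∅; g ≡ 0 at y ∈ {10}; common: ∅.
  x = 5: f ≡ 0 at y ∈ ∅; g ≡ 0 at y ∈ {9}; common: ∅.
  x = 6: f ≡ 0 at y ∈ ∅; g ≡ 0 at y ∈ {8}; common: ∅.
  x = 7: f ≡ 0 at y ∈ ∅; g ≡ 0 at y ∈ {7}; common: ∅.
  x = 8: f ≡ 0 at y ∈ ∅; g ≡ 0 at y ∈ {6}; common: ∅.
  x = 9: f ≡ 0 at y ∈ ∅; g ≡ 0 at y ∈ {5}; common: ∅.
  x = 10: f ≡ 0 at y ∈ {0, 1, 2, 3, 4, 5, 6, 7, 8, 9, 10}; g ≡ 0 at y ∈ {4}; common: {4}.
Collecting: common zeros = {(10, 4)}, so the count is 1.
Comparison with the Bézout bound: 1 ≤ 1 = deg(f)·deg(g), as expected for curves with no common component (the bound is attained).


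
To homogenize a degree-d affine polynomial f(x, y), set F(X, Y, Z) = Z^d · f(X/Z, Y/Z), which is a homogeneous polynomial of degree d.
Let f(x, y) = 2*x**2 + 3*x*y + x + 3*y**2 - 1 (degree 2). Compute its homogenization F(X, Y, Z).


F(X, Y, Z) = 2*X**2 + 3*X*Y + X*Z + 3*Y**2 - Z**2

deg(f) = 2.
Substitute x = X/Z, y = Y/Z into f, then multiply by Z^2.
  monomial 2·x^2·y^0 ↦ 2·X^2·Y^0·Z^0.
  monomial 3·x^1·y^1 ↦ 3·X^1·Y^1·Z^0.
  monomial 1·x^1·y^0 ↦ 1·X^1·Y^0·Z^1.
  monomial 3·x^0·y^2 ↦ 3·X^0·Y^2·Z^0.
  monomial -1·x^0·y^0 ↦ -1·X^0·Y^0·Z^2.
Collecting: F(X, Y, Z) = 2*X**2 + 3*X*Y + X*Z + 3*Y**2 - Z**2.


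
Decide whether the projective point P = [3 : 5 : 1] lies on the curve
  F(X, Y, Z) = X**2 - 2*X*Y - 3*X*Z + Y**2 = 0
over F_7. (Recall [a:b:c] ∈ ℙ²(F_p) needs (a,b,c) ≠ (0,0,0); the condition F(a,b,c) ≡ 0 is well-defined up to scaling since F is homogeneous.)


F(3,5,1) ≡ 2 (mod 7); P is NOT on the curve.

Evaluate F(3, 5, 1) term-by-term (mod 7).
  X**2 ↦ 1·9·1·1 = 9
  -2*X*Y ↦ -2·3·5·1 = -30
  -3*X*Z ↦ -3·3·1·1 = -9
  Y**2 ↦ 1·1·25·1 = 25
Sum: F(3, 5, 1) = (9) + (-30) + (-9) + (25) = -5.
Reducing mod 7: -5 ≡ 2 (mod 7).
Since F(a, b, c) ≡ 2 ≠ 0 (mod 7), P does NOT lie on the curve.


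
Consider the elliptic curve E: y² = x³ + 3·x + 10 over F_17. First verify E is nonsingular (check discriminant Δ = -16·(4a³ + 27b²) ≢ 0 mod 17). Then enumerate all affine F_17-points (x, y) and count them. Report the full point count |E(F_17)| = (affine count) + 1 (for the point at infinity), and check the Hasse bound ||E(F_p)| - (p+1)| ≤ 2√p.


Affine points = {(4, 1), (4, 16), (7, 0), (8, 6), (8, 11), (9, 1), (9, 16), (13, 6), (13, 11), (14, 5), (14, 12), (15, 8), (15, 9)}; affine count = 13; |E(F_17)| = 14.

Discriminant check: Δ ∝ 4a³ + 27b² = 4·3³ + 27·10² = 4·27 + 27·100 ≡ 3 (mod 17). Nonzero ⇒ E is nonsingular.
For each x ∈ F_17, compute rhs = x³ + 3·x + 10 mod 17, then count y ∈ F_17 with y² ≡ rhs.
  x = 0: rhs = 10, matching y values: none (0 points).
  x = 1: rhs = 14, matching y values: none (0 points).
  x = 2: rhs = 7, matching y values: none (0 points).
  x = 3: rhs = 12, matching y values: none (0 points).
  x = 4: rhs = 1, matching y values: 1, 16 (2 points).
  x = 5: rhs = 14, matching y values: none (0 points).
  x = 6: rhs = 6, matching y values: none (0 points).
  x = 7: rhs = 0, matching y values: 0 (1 points).
  x = 8: rhs = 2, matching y values: 6, 11 (2 points).
  x = 9: rhs = 1, matching y values: 1, 16 (2 points).
  x = 10: rhs = 3, matching y values: none (0 points).
  x = 11: rhs = 14, matching y values: none (0 points).
  x = 12: rhs = 6, matching y values: none (0 points).
  x = 13: rhs = 2, matching y values: 6, 11 (2 points).
  x = 14: rhs = 8, matching y values: 5, 12 (2 points).
  x = 15: rhs = 13, matching y values: 8, 9 (2 points).
  x = 16: rhs = 6, matching y values: none (0 points).
Total affine count: 13.
Full point count |E(F_17)| = 13 + 1 = 14.
Hasse bound: |14 − (17+1)| = |-4| = 4 ≤ 2√17 ≈ 8.2462 ✓.


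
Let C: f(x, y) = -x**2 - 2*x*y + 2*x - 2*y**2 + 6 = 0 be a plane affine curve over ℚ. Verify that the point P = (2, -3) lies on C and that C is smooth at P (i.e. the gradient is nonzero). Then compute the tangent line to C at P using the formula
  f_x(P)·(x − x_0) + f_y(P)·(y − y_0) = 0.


Tangent line at P: 4*x + 8*y + 16 = 0.

Step 1: f(2, -3) = 0, so P lies on C.
Step 2: partial derivatives
  f_x(x, y) = -2*x - 2*y + 2, f_y(x, y) = -2*x - 4*y.
  f_x(P) = 4, f_y(P) = 8 (gradient nonzero, so P is smooth).
Step 3: tangent line at P: 4·(x − 2) + 8·(y − -3) = 0.
Expanding: 4*x + 8*y + 16 = 0.


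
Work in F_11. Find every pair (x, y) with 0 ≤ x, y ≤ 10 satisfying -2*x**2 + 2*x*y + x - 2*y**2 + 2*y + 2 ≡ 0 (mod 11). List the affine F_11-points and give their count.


Affine F_11-points: {(0, 4), (0, 8), (2, 1), (2, 2), (3, 7), (3, 8), (5, 1), (5, 5), (6, 2), (6, 5), (10, 4), (10, 7)}; count = 12.

For each of the 121 pairs (x, y) ∈ F_11², evaluate f(x, y) mod 11. Record the zeros.
  x = 0: [0↦2, 1↦2, 2↦9, 3↦1, 4↦0, 5↦6, 6↦8, 7↦6, 8↦0, 9↦1, 10↦9]  zeros at y ∈ {4, 8}
  x = 1: [0↦1, 1↦3, 2↦1, 3↦6, 4↦7, 5↦4, 6↦8, 7↦8, 8↦4, 9↦7, 10↦6]  zeros at y ∈ ∅
  x = 2: [0↦7, 1↦0, 2↦0, 3↦7, 4↦10, 5↦9, 6↦4, 7↦6, 8↦4, 9↦9, 10↦10]  zeros at y ∈ {1, 2}
  x = 3: [0↦9, 1↦4, 2↦6, 3↦4, 4↦9, 5↦10, 6↦7, 7↦0, 8↦0, 9↦7, 10↦10]  zeros at y ∈ {7, 8}
  x = 4: [0↦7, 1↦4, 2↦8, 3↦8, 4↦4, 5↦7, 6↦6, 7↦1, 8↦3, 9↦1, 10↦6]  zeros at y ∈ ∅
  x = 5: [0↦1, 1↦0, 2↦6, 3↦8, 4↦6, 5↦0, 6↦1, 7↦9, 8↦2, 9↦2, 10↦9]  zeros at y ∈ {1, 5}
  x = 6: [0↦2, 1↦3, 2↦0, 3↦4, 4↦4, 5↦0, 6↦3, 7↦2, 8↦8, 9↦10, 10↦8]  zeros at y ∈ {2, 5}
  x = 7: [0↦10, 1↦2, 2↦1, 3↦7, 4↦9, 5↦7, 6↦1, 7↦2, 8↦10, 9↦3, 10↦3]  zeros at y ∈ ∅
  x = 8: [0↦3, 1↦8, 2↦9, 3↦6, 4↦10, 5↦10, 6↦6, 7↦9, 8↦8, 9↦3, 10↦5]  zeros at y ∈ ∅
  x = 9: [0↦3, 1↦10, 2↦2, 3↦1, 4↦7, 5↦9, 6↦7, 7↦1, 8↦2, 9↦10, 10↦3]  zeros at y ∈ ∅
  x = 10: [0↦10, 1↦8, 2↦2, 3↦3, 4↦0, 5↦4, 6↦4, 7↦0, 8↦3, 9↦2, 10↦8]  zeros at y ∈ {4, 7}
Collecting zeros: affine points = {(0, 4), (0, 8), (2, 1), (2, 2), (3, 7), (3, 8), (5, 1), (5, 5), (6, 2), (6, 5), (10, 4), (10, 7)}.
Total count |C(F_11)_aff| = 12.


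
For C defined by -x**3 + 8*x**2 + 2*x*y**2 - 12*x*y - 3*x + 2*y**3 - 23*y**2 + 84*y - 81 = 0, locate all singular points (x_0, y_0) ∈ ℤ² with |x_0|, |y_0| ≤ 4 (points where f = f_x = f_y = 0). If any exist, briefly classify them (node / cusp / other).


Singular points: {(3, 3)}; classification: node.

Compute partial derivatives:
  f_x = -3*x**2 + 16*x + 2*y**2 - 12*y - 3.
  f_y = 4*x*y - 12*x + 6*y**2 - 46*y + 84.
Scan x_0 ∈ {−4, ..., 4}. For each x_0, f_y(x_0, y) is a polynomial in y; find its integer roots y ∈ {−4, ..., 4}, then test f_x and f at those candidates.
  x = -4: f_y(-4, y) = 6*y**2 - 62*y + 132; vanishes at y ∈ {3}. (-4, 3): f_x = -133 ≠ 0.
  x = -3: f_y(-3, y) = 6*y**2 - 58*y + 120; vanishes at y ∈ {3}. (-3, 3): f_x = -96 ≠ 0.
  x = -2: f_y(-2, y) = 6*y**2 - 54*y + 108; vanishes at y ∈ {3}. (-2, 3): f_x = -65 ≠ 0.
  x = -1: f_y(-1, y) = 6*y**2 - 50*y + 96; vanishes at y ∈ {3}. (-1, 3): f_x = -40 ≠ 0.
  x = 0: f_y(0, y) = 6*y**2 - 46*y + 84; vanishes at y ∈ {3}. (0, 3): f_x = -21 ≠ 0.
  x = 1: f_y(1, y) = 6*y**2 - 42*y + 72; vanishes at y ∈ {3, 4}. (1, 3): f_x = -8 ≠ 0; (1, 4): f_x = -6 ≠ 0.
  x = 2: f_y(2, y) = 6*y**2 - 38*y + 60; vanishes at y ∈ {3}. (2, 3): f_x = -1 ≠ 0.
  x = 3: f_y(3, y) = 6*y**2 - 34*y + 48; vanishes at y ∈ {3}. (3, 3): f_x = 0, f = 0 — SINGULAR.
  x = 4: f_y(4, y) = 6*y**2 - 30*y + 36; vanishes at y ∈ {2, 3}. (4, 2): f_x = -3 ≠ 0; (4, 3): f_x = -5 ≠ 0.
Only singular point on the grid: (3, 3).
Classify: substitute x = 3 + u, y = 3 + v and expand: f = -u**3 - u**2 + 2*u*v**2 + 2*v**3 + v**2.
No constant or linear terms (consistent with a singular point). Quadratic part: -u**2 + v**2. Cubic part: -u**3 + 2*u*v**2 + 2*v**3.
The quadratic part v**2 - u**2 = (v − u)(v + u) splits into two distinct linear factors, so there are two distinct tangent lines y − 3 = ±(x − 3) — this is a node (ordinary double point).
Classification: node.


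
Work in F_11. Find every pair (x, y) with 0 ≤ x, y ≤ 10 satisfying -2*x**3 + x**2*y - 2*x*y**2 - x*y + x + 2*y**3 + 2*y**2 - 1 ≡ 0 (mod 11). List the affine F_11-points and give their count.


Affine F_11-points: {(1, 1), (7, 8), (8, 10), (9, 10), (10, 0), (10, 10)}; count = 6.

For each of the 121 pairs (x, y) ∈ F_11², evaluate f(x, y) mod 11. Record the zeros.
  x = 0: [0↦10, 1↦3, 2↦1, 3↦5, 4↦5, 5↦2, 6↦8, 7↦2, 8↦7, 9↦2, 10↦10]  zeros at y ∈ ∅
  x = 1: [0↦9, 1↦0, 2↦3, 3↦8, 4↦5, 5↦6, 6↦1, 7↦2, 8↦10, 9↦4, 10↦7]  zeros at y ∈ {1}
  x = 2: [0↦7, 1↦9, 2↦8, 3↦5, 4↦1, 5↦8, 6↦5, 7↦4, 8↦6, 9↦1, 10↦1]  zeros at y ∈ ∅
  x = 3: [0↦3, 1↦7, 2↦4, 3↦6, 4↦3, 5↦7, 6↦8, 7↦7, 8↦5, 9↦3, 10↦2]  zeros at y ∈ ∅
  x = 4: [0↦7, 1↦4, 2↦1, 3↦10, 4↦10, 5↦2, 6↦9, 7↦10, 8↦6, 9↦9, 10↦9]  zeros at y ∈ ∅
  x = 5: [0↦7, 1↦10, 2↦9, 3↦5, 4↦10, 5↦3, 6↦7, 7↦1, 8↦8, 9↦7, 10↦10]  zeros at y ∈ ∅
  x = 6: [0↦2, 1↦2, 2↦5, 3↦1, 4↦2, 5↦9, 6↦1, 7↦1, 8↦10, 9↦7, 10↦4]  zeros at y ∈ ∅
  x = 7: [0↦2, 1↦1, 2↦10, 3↦8, 4↦7, 5↦8, 6↦1, 7↦9, 8↦0, 9↦8, 10↦1]  zeros at y ∈ {8}
  x = 8: [0↦6, 1↦6, 2↦1, 3↦3, 4↦2, 5↦10, 6↦6, 7↦2, 8↦10, 9↦9, 10↦0]  zeros at y ∈ {10}
  x = 9: [0↦2, 1↦5, 2↦10, 3↦7, 4↦8, 5↦3, 6↦4, 7↦1, 8↦6, 9↦9, 10↦0]  zeros at y ∈ {10}
  x = 10: [0↦0, 1↦8, 2↦3, 3↦8, 4↦2, 5↦8, 6↦5, 7↦5, 8↦9, 9↦7, 10↦0]  zeros at y ∈ {0, 10}
Collecting zeros: affine points = {(1, 1), (7, 8), (8, 10), (9, 10), (10, 0), (10, 10)}.
Total count |C(F_11)_aff| = 6.


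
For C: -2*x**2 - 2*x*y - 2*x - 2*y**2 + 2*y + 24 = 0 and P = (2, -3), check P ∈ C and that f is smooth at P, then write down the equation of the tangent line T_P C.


Tangent line at P: -4*x + 10*y + 38 = 0.

Step 1: f(2, -3) = 0, so P lies on C.
Step 2: partial derivatives
  f_x(x, y) = -4*x - 2*y - 2, f_y(x, y) = -2*x - 4*y + 2.
  f_x(P) = -4, f_y(P) = 10 (gradient nonzero, so P is smooth).
Step 3: tangent line at P: -4·(x − 2) + 10·(y − -3) = 0.
Expanding: -4*x + 10*y + 38 = 0.


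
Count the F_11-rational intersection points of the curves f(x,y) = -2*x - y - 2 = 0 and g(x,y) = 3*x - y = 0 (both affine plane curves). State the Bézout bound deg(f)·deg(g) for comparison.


Common zeros: {(4, 1)}; count = 1; Bézout bound = 1.

deg(f) = 1, deg(g) = 1, so Bézout bound = 1.
Scan x ∈ F_11. For each x, list the y ∈ F_11 with f(x, y) ≡ 0 and those with g(x, y) ≡ 0 (mod 11); the common zeros in that column are the intersection.
  x = 0: f ≡ 0 at y ∈ {9}; g ≡ 0 at y ∈ {0}; common: ∅.
  x = 1: f ≡ 0 at y ∈ {7}; g ≡ 0 at y ∈ {3}; common: ∅.
  x = 2: f ≡ 0 at y ∈ {5}; g ≡ 0 at y ∈ {6}; common: ∅.
  x = 3: f ≡ 0 at y ∈ {3}; g ≡ 0 at y ∈ {9}; common: ∅.
  x = 4: f ≡ 0 at y ∈ {1}; g ≡ 0 at y ∈ {1}; common: {1}.
  x = 5: f ≡ 0 at y ∈ {10}; g ≡ 0 at y ∈ {4}; common: ∅.
  x = 6: f ≡ 0 at y ∈ {8}; g ≡ 0 at y ∈ {7}; common: ∅.
  x = 7: f ≡ 0 at y ∈ {6}; g ≡ 0 at y ∈ {10}; common: ∅.
  x = 8: f ≡ 0 at y ∈ {4}; g ≡ 0 at y ∈ {2}; common: ∅.
  x = 9: f ≡ 0 at y ∈ {2}; g ≡ 0 at y ∈ {5}; common: ∅.
  x = 10: f ≡ 0 at y ∈ {0}; g ≡ 0 at y ∈ {8}; common: ∅.
Collecting: common zeros = {(4, 1)}, so the count is 1.
Comparison with the Bézout bound: 1 ≤ 1 = deg(f)·deg(g), as expected for curves with no common component (the bound is attained).


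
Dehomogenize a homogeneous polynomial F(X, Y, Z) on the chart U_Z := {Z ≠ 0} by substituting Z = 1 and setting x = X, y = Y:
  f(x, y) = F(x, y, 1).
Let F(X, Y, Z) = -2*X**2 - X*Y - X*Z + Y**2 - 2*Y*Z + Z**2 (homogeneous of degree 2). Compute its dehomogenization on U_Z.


f(x, y) = -2*x**2 - x*y - x + y**2 - 2*y + 1

On U_Z we set Z = 1. Each monomial c·X^i·Y^j·Z^k in F becomes c·x^i·y^j·1^k = c·x^i·y^j.
Substituting Z = 1: F(X, Y, 1) = -2*x**2 - x*y - x + y**2 - 2*y + 1.
Note: deg(f) ≤ deg(F) = 2; strict inequality happens when F is divisible by Z (lost terms).
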